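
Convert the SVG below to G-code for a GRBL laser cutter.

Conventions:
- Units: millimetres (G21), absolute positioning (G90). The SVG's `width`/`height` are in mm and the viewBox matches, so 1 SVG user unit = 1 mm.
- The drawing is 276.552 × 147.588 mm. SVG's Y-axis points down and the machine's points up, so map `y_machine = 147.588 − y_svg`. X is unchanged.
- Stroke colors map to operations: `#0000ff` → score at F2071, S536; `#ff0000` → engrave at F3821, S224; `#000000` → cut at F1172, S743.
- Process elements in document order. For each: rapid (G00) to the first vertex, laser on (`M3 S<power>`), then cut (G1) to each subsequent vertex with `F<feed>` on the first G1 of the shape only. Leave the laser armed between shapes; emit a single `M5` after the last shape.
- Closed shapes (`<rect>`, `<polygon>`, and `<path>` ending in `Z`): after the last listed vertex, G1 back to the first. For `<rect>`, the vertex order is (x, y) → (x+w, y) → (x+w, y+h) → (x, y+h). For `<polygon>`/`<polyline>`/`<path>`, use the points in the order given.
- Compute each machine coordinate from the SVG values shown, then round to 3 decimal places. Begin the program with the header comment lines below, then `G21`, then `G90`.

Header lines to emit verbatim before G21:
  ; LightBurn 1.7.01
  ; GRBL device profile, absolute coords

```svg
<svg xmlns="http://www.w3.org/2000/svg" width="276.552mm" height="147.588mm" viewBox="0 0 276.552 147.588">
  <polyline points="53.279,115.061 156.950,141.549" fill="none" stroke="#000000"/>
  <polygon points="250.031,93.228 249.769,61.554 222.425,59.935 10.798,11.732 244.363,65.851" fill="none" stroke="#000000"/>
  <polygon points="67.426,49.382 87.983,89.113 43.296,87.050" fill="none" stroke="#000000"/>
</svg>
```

Since the viewBox matches the mm dimensions, user units are millimetres directly. The only transform is the Y-flip y_m = 147.588 − y_svg.

Shape 1 is a line segment drawn with `<polyline>`. Its stroke #000000 means cut at S743, F1172. After flipping Y the toolpath is (53.279,32.527) → (156.950,6.039).

Shape 2 is a closed polygon drawn with `<polygon>`. Its stroke #000000 means cut at S743, F1172. After flipping Y the toolpath is (250.031,54.360) → (249.769,86.034) → (222.425,87.653) → (10.798,135.856) → (244.363,81.737) → (250.031,54.360), returning to the start.

Shape 3 is a regular polygon drawn with `<polygon>`. Its stroke #000000 means cut at S743, F1172. After flipping Y the toolpath is (67.426,98.206) → (87.983,58.475) → (43.296,60.538) → (67.426,98.206), returning to the start.

; LightBurn 1.7.01
; GRBL device profile, absolute coords
G21
G90
G00 X53.279 Y32.527
M3 S743
G1 X156.950 Y6.039 F1172
G00 X250.031 Y54.360
M3 S743
G1 X249.769 Y86.034 F1172
G1 X222.425 Y87.653
G1 X10.798 Y135.856
G1 X244.363 Y81.737
G1 X250.031 Y54.360
G00 X67.426 Y98.206
M3 S743
G1 X87.983 Y58.475 F1172
G1 X43.296 Y60.538
G1 X67.426 Y98.206
M5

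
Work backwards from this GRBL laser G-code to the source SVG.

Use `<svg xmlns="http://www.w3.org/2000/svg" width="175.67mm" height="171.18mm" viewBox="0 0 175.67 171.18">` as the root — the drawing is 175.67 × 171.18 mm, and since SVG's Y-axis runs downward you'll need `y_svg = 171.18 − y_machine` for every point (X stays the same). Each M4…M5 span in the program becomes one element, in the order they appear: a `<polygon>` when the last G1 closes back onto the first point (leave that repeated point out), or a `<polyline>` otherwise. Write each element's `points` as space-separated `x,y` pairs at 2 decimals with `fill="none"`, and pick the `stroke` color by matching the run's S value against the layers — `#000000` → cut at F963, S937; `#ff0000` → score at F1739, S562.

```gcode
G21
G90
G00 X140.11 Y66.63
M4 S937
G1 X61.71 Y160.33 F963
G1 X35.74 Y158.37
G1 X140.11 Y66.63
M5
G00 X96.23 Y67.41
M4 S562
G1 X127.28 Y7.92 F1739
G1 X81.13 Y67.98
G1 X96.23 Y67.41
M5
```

Machine Y-up, SVG Y-down with viewBox height 171.18, so y_svg = 171.18 − y_machine; X carries over.

Run 1: S937 ⇒ cut layer `#000000`. The run returns to its start, so emit a `<polygon>` with points (Y-flipped): 140.11,104.55 61.71,10.85 35.74,12.81.

Run 2: S562 ⇒ score layer `#ff0000`. The run returns to its start, so emit a `<polygon>` with points (Y-flipped): 96.23,103.77 127.28,163.26 81.13,103.20.

<svg xmlns="http://www.w3.org/2000/svg" width="175.67mm" height="171.18mm" viewBox="0 0 175.67 171.18">
  <polygon points="140.11,104.55 61.71,10.85 35.74,12.81" fill="none" stroke="#000000"/>
  <polygon points="96.23,103.77 127.28,163.26 81.13,103.20" fill="none" stroke="#ff0000"/>
</svg>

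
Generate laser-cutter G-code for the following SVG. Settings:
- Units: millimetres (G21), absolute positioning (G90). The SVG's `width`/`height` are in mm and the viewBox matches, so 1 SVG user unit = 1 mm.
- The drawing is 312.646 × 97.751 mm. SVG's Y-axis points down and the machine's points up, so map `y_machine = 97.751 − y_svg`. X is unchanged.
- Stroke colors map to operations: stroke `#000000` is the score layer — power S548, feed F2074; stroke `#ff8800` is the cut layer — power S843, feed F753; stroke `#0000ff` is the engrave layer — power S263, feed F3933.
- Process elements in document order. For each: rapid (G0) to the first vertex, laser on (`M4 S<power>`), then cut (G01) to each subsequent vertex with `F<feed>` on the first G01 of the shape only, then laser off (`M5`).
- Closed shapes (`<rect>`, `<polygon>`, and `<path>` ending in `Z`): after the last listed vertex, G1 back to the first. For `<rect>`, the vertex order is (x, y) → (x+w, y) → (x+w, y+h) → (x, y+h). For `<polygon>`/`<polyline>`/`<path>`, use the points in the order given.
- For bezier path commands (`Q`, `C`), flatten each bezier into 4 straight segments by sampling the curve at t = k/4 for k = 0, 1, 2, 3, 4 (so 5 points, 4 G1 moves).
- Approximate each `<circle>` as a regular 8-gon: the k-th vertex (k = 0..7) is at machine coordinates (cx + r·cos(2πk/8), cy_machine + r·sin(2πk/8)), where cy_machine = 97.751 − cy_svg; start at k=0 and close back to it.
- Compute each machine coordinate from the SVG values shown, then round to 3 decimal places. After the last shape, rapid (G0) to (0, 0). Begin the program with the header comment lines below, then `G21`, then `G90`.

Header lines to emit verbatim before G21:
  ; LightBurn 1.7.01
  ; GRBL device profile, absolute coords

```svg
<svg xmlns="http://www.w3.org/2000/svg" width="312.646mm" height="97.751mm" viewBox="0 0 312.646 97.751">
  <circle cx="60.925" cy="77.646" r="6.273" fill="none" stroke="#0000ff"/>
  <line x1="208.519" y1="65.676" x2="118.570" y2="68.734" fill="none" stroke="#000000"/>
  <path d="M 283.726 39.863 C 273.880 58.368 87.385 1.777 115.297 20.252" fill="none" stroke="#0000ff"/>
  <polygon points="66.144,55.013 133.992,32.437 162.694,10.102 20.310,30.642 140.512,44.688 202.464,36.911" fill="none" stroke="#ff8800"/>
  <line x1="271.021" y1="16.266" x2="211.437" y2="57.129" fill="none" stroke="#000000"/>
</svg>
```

1 u = 1 mm; y_m = 97.751 − y.

[1] `<circle>` circle, #0000ff→engrave S263 F3933: (67.198,20.105) → (65.361,24.541) → (60.925,26.378) → (56.489,24.541) → (54.652,20.105) → (56.489,15.669) → (60.925,13.832) → (65.361,15.669) → (67.198,20.105) (closed)

[2] `<line>` line segment, #000000→score S548 F2074: (208.519,32.075) → (118.570,29.017)

[3] `<path>` cubic bezier, #0000ff→engrave S263 F3933: (283.726,57.888) → (249.330,55.743) → (185.352,67.682) → (128.454,79.627) → (115.297,77.499)

[4] `<polygon>` closed polygon, #ff8800→cut S843 F753: (66.144,42.738) → (133.992,65.314) → (162.694,87.649) → (20.310,67.109) → (140.512,53.063) → (202.464,60.840) → (66.144,42.738) (closed)

[5] `<line>` line segment, #000000→score S548 F2074: (271.021,81.485) → (211.437,40.622)

; LightBurn 1.7.01
; GRBL device profile, absolute coords
G21
G90
G0 X67.198 Y20.105
M4 S263
G01 X65.361 Y24.541 F3933
G01 X60.925 Y26.378
G01 X56.489 Y24.541
G01 X54.652 Y20.105
G01 X56.489 Y15.669
G01 X60.925 Y13.832
G01 X65.361 Y15.669
G01 X67.198 Y20.105
M5
G0 X208.519 Y32.075
M4 S548
G01 X118.570 Y29.017 F2074
M5
G0 X283.726 Y57.888
M4 S263
G01 X249.330 Y55.743 F3933
G01 X185.352 Y67.682
G01 X128.454 Y79.627
G01 X115.297 Y77.499
M5
G0 X66.144 Y42.738
M4 S843
G01 X133.992 Y65.314 F753
G01 X162.694 Y87.649
G01 X20.310 Y67.109
G01 X140.512 Y53.063
G01 X202.464 Y60.840
G01 X66.144 Y42.738
M5
G0 X271.021 Y81.485
M4 S548
G01 X211.437 Y40.622 F2074
M5
G0 X0.000 Y0.000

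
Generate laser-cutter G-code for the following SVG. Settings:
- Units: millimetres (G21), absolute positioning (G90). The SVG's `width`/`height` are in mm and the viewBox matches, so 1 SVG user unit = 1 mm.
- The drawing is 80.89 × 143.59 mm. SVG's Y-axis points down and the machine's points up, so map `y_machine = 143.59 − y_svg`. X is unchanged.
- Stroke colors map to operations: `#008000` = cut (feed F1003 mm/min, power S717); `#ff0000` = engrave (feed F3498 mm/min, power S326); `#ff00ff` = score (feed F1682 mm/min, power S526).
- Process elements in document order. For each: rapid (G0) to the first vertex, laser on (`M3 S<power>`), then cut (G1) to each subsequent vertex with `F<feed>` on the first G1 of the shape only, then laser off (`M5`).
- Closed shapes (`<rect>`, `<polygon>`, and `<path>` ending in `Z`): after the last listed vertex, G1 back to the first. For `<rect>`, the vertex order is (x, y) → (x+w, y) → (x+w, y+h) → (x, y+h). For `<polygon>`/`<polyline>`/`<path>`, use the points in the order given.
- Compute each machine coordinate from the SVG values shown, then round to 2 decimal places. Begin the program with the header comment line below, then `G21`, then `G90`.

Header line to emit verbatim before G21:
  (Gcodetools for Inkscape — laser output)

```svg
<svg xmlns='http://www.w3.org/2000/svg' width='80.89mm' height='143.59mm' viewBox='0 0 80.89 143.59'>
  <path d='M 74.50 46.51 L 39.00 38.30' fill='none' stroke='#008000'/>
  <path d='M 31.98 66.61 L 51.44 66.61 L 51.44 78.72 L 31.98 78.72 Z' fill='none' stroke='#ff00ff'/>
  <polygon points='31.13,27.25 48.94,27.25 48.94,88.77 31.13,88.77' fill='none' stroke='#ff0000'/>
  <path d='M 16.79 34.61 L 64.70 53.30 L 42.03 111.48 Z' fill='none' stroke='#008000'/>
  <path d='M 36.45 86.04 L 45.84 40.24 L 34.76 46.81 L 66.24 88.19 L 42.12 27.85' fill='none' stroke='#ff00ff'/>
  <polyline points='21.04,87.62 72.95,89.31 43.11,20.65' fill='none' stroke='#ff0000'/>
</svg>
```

viewBox `0 0 80.89 143.59` with mm width/height → 1 unit = 1 mm. Flip: y_m = 143.59 − y_svg.

**Shape 1** — `<path>` line segment, stroke `#008000` → cut (S717, F1003). Machine vertices: (74.50,97.08) → (39.00,105.29). Open path.

**Shape 2** — `<path>` rectangle, stroke `#ff00ff` → score (S526, F1682). Machine vertices: (31.98,76.98) → (51.44,76.98) → (51.44,64.87) → (31.98,64.87) → (31.98,76.98). Closed: final G1 returns to the first vertex.

**Shape 3** — `<polygon>` rectangle, stroke `#ff0000` → engrave (S326, F3498). Machine vertices: (31.13,116.34) → (48.94,116.34) → (48.94,54.82) → (31.13,54.82) → (31.13,116.34). Closed: final G1 returns to the first vertex.

**Shape 4** — `<path>` closed polygon, stroke `#008000` → cut (S717, F1003). Machine vertices: (16.79,108.98) → (64.70,90.29) → (42.03,32.11) → (16.79,108.98). Closed: final G1 returns to the first vertex.

**Shape 5** — `<path>` open polyline, stroke `#ff00ff` → score (S526, F1682). Machine vertices: (36.45,57.55) → (45.84,103.35) → (34.76,96.78) → (66.24,55.40) → (42.12,115.74). Open path.

**Shape 6** — `<polyline>` open polyline, stroke `#ff0000` → engrave (S326, F3498). Machine vertices: (21.04,55.97) → (72.95,54.28) → (43.11,122.94). Open path.

(Gcodetools for Inkscape — laser output)
G21
G90
G0 X74.50 Y97.08
M3 S717
G1 X39.00 Y105.29 F1003
M5
G0 X31.98 Y76.98
M3 S526
G1 X51.44 Y76.98 F1682
G1 X51.44 Y64.87
G1 X31.98 Y64.87
G1 X31.98 Y76.98
M5
G0 X31.13 Y116.34
M3 S326
G1 X48.94 Y116.34 F3498
G1 X48.94 Y54.82
G1 X31.13 Y54.82
G1 X31.13 Y116.34
M5
G0 X16.79 Y108.98
M3 S717
G1 X64.70 Y90.29 F1003
G1 X42.03 Y32.11
G1 X16.79 Y108.98
M5
G0 X36.45 Y57.55
M3 S526
G1 X45.84 Y103.35 F1682
G1 X34.76 Y96.78
G1 X66.24 Y55.40
G1 X42.12 Y115.74
M5
G0 X21.04 Y55.97
M3 S326
G1 X72.95 Y54.28 F3498
G1 X43.11 Y122.94
M5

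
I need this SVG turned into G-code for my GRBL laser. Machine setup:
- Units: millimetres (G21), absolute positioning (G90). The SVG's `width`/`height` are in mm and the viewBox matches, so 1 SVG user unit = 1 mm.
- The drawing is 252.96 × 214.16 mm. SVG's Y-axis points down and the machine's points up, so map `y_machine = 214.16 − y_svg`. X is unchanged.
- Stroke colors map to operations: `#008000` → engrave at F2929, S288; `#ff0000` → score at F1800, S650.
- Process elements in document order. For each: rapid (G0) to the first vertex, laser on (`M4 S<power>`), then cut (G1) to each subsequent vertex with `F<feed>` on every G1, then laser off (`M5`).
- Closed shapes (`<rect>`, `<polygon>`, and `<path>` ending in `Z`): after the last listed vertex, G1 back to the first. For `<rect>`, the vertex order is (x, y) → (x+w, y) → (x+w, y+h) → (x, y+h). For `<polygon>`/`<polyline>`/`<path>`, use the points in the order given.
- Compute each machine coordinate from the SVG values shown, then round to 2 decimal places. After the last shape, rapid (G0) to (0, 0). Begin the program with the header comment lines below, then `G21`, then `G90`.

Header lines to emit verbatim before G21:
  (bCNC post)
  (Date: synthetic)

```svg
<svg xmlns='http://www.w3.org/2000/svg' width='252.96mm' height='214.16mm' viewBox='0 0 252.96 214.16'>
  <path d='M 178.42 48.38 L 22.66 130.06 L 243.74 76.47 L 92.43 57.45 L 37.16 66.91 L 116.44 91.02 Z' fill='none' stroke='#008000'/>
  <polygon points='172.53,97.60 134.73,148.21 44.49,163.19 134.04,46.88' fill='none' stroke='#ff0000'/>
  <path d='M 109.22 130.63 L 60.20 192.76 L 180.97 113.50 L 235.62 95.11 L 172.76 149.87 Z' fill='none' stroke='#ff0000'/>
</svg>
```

(bCNC post)
(Date: synthetic)
G21
G90
G0 X178.42 Y165.78
M4 S288
G1 X22.66 Y84.10 F2929
G1 X243.74 Y137.69 F2929
G1 X92.43 Y156.71 F2929
G1 X37.16 Y147.25 F2929
G1 X116.44 Y123.14 F2929
G1 X178.42 Y165.78 F2929
M5
G0 X172.53 Y116.56
M4 S650
G1 X134.73 Y65.95 F1800
G1 X44.49 Y50.97 F1800
G1 X134.04 Y167.28 F1800
G1 X172.53 Y116.56 F1800
M5
G0 X109.22 Y83.53
M4 S650
G1 X60.20 Y21.40 F1800
G1 X180.97 Y100.66 F1800
G1 X235.62 Y119.05 F1800
G1 X172.76 Y64.29 F1800
G1 X109.22 Y83.53 F1800
M5
G0 X0.00 Y0.00

1 u = 1 mm; y_m = 214.16 − y.

[1] `<path>` closed polygon, #008000→engrave S288 F2929: (178.42,165.78) → (22.66,84.10) → (243.74,137.69) → (92.43,156.71) → (37.16,147.25) → (116.44,123.14) → (178.42,165.78) (closed)

[2] `<polygon>` closed polygon, #ff0000→score S650 F1800: (172.53,116.56) → (134.73,65.95) → (44.49,50.97) → (134.04,167.28) → (172.53,116.56) (closed)

[3] `<path>` closed polygon, #ff0000→score S650 F1800: (109.22,83.53) → (60.20,21.40) → (180.97,100.66) → (235.62,119.05) → (172.76,64.29) → (109.22,83.53) (closed)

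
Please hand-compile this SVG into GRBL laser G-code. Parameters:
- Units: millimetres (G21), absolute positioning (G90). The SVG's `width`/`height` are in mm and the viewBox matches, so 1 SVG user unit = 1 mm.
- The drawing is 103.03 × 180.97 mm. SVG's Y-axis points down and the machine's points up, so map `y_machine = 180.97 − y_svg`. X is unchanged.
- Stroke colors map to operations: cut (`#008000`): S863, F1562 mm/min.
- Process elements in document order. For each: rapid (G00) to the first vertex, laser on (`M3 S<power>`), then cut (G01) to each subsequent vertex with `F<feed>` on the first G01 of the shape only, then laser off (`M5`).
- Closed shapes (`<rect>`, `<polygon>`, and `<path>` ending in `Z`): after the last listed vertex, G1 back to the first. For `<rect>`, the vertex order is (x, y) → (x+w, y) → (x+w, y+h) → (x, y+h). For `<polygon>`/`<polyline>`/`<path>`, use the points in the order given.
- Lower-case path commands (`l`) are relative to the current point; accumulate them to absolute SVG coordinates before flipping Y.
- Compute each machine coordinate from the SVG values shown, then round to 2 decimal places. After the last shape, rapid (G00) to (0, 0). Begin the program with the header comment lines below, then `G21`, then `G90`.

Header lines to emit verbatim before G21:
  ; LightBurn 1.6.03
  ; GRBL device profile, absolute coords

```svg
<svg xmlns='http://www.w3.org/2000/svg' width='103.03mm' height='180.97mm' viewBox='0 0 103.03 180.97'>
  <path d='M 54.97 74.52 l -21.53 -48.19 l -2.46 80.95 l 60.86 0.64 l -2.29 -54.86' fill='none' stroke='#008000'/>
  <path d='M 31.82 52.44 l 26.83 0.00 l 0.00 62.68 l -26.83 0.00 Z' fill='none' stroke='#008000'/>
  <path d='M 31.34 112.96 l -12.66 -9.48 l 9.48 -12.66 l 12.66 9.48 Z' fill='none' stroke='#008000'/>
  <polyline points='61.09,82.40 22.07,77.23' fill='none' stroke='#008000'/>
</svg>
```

; LightBurn 1.6.03
; GRBL device profile, absolute coords
G21
G90
G00 X54.97 Y106.45
M3 S863
G01 X33.44 Y154.64 F1562
G01 X30.98 Y73.69
G01 X91.84 Y73.05
G01 X89.55 Y127.91
M5
G00 X31.82 Y128.53
M3 S863
G01 X58.65 Y128.53 F1562
G01 X58.65 Y65.85
G01 X31.82 Y65.85
G01 X31.82 Y128.53
M5
G00 X31.34 Y68.01
M3 S863
G01 X18.68 Y77.49 F1562
G01 X28.16 Y90.15
G01 X40.82 Y80.67
G01 X31.34 Y68.01
M5
G00 X61.09 Y98.57
M3 S863
G01 X22.07 Y103.74 F1562
M5
G00 X0.00 Y0.00

viewBox `0 0 103.03 180.97` with mm width/height → 1 unit = 1 mm. Flip: y_m = 180.97 − y_svg.

**Shape 1** — `<path>` open polyline, stroke `#008000` → cut (S863, F1562). Machine vertices: (54.97,106.45) → (33.44,154.64) → (30.98,73.69) → (91.84,73.05) → (89.55,127.91). Open path.

**Shape 2** — `<path>` rectangle, stroke `#008000` → cut (S863, F1562). Machine vertices: (31.82,128.53) → (58.65,128.53) → (58.65,65.85) → (31.82,65.85) → (31.82,128.53). Closed: final G1 returns to the first vertex.

**Shape 3** — `<path>` regular polygon, stroke `#008000` → cut (S863, F1562). Machine vertices: (31.34,68.01) → (18.68,77.49) → (28.16,90.15) → (40.82,80.67) → (31.34,68.01). Closed: final G1 returns to the first vertex.

**Shape 4** — `<polyline>` line segment, stroke `#008000` → cut (S863, F1562). Machine vertices: (61.09,98.57) → (22.07,103.74). Open path.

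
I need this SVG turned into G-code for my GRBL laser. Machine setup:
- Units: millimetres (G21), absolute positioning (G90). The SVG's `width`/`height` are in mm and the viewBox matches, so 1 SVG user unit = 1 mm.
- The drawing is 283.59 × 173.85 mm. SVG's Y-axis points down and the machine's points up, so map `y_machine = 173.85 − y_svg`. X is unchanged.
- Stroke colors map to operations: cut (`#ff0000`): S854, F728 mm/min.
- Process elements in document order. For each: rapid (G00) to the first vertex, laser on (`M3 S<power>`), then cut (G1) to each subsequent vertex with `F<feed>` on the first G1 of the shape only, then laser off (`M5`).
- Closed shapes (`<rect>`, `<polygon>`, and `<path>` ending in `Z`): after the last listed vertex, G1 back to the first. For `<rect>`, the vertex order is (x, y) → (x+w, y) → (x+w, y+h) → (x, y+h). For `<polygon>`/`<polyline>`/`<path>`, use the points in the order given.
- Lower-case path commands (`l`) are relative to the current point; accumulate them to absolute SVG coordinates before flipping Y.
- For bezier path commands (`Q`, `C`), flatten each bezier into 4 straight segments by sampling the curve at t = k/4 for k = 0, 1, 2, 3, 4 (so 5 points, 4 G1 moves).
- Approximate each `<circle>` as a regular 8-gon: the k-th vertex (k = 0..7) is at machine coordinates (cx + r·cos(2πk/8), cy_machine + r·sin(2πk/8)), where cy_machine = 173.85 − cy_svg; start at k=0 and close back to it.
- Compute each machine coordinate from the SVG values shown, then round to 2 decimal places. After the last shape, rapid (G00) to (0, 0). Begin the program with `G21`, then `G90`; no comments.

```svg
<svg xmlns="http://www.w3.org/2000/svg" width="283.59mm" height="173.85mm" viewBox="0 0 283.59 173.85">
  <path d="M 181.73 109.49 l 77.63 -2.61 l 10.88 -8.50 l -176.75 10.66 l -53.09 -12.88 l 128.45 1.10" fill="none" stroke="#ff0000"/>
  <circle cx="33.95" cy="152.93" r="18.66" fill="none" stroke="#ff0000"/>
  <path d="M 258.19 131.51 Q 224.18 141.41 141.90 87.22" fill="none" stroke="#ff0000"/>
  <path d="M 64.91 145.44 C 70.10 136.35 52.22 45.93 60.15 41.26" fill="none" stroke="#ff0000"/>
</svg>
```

G21
G90
G00 X181.73 Y64.36
M3 S854
G1 X259.36 Y66.97 F728
G1 X270.24 Y75.47
G1 X93.49 Y64.81
G1 X40.40 Y77.69
G1 X168.85 Y76.59
M5
G00 X52.61 Y20.92
M3 S854
G1 X47.14 Y34.11 F728
G1 X33.95 Y39.58
G1 X20.76 Y34.11
G1 X15.29 Y20.92
G1 X20.76 Y7.73
G1 X33.95 Y2.26
G1 X47.14 Y7.73
G1 X52.61 Y20.92
M5
G00 X258.19 Y42.34
M3 S854
G1 X238.17 Y41.40 F728
G1 X212.11 Y48.46
G1 X180.02 Y63.54
G1 X141.90 Y86.63
M5
G00 X64.91 Y28.41
M3 S854
G1 X65.24 Y47.87 F728
G1 X61.50 Y82.16
G1 X58.28 Y115.62
G1 X60.15 Y132.59
M5
G00 X0.00 Y0.00

viewBox `0 0 283.59 173.85` with mm width/height → 1 unit = 1 mm. Flip: y_m = 173.85 − y_svg.

**Shape 1** — `<path>` open polyline, stroke `#ff0000` → cut (S854, F728). Machine vertices: (181.73,64.36) → (259.36,66.97) → (270.24,75.47) → (93.49,64.81) → (40.40,77.69) → (168.85,76.59). Open path.

**Shape 2** — `<circle>` circle, stroke `#ff0000` → cut (S854, F728). Machine vertices: (52.61,20.92) → (47.14,34.11) → (33.95,39.58) → (20.76,34.11) → (15.29,20.92) → (20.76,7.73) → (33.95,2.26) → (47.14,7.73) → (52.61,20.92). Closed: final G1 returns to the first vertex.

**Shape 3** — `<path>` quadratic bezier, stroke `#ff0000` → cut (S854, F728). Control points (SVG): P0=(258.19,131.51), P1=(224.18,141.41), P2=(141.90,87.22); sampled at t=k/4. Machine vertices: (258.19,42.34) → (238.17,41.40) → (212.11,48.46) → (180.02,63.54) → (141.90,86.63). Open path.

**Shape 4** — `<path>` cubic bezier, stroke `#ff0000` → cut (S854, F728). Control points (SVG): P0=(64.91,145.44), P1=(70.10,136.35), P2=(52.22,45.93), P3=(60.15,41.26); sampled at t=k/4. Machine vertices: (64.91,28.41) → (65.24,47.87) → (61.50,82.16) → (58.28,115.62) → (60.15,132.59). Open path.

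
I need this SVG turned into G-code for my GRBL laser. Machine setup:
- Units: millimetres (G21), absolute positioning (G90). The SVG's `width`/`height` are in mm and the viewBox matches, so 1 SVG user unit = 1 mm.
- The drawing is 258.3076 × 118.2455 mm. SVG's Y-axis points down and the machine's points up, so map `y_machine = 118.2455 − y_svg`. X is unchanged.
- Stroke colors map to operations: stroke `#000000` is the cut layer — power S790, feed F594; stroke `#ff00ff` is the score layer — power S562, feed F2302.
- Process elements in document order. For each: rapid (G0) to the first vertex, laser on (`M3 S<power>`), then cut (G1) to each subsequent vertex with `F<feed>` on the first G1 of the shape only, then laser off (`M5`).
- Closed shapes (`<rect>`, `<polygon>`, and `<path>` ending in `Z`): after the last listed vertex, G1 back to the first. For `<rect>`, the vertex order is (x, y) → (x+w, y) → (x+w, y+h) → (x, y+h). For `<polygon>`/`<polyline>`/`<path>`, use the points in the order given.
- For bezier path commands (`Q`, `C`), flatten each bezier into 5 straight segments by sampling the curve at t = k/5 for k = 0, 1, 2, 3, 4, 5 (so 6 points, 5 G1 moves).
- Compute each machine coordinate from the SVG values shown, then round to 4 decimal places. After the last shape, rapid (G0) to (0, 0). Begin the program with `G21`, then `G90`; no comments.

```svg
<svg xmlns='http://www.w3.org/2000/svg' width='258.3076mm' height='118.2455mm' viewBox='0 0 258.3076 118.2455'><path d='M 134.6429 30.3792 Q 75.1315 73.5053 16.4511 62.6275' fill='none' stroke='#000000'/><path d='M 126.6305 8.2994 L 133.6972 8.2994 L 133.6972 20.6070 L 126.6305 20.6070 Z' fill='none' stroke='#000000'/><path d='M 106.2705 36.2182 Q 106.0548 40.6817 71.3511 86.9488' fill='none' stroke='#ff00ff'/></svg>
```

viewBox `0 0 258.3076 118.2455` with mm width/height → 1 unit = 1 mm. Flip: y_m = 118.2455 − y_svg.

**Shape 1** — `<path>` quadratic bezier, stroke `#000000` → cut (S790, F594). Control points (SVG): P0=(134.6429,30.3792), P1=(75.1315,73.5053), P2=(16.4511,62.6275); sampled at t=k/5. Machine vertices: (134.6429,87.8663) → (110.8716,72.7760) → (87.1667,62.0060) → (63.5284,55.5564) → (39.9565,53.4270) → (16.4511,55.6180). Open path.

**Shape 2** — `<path>` rectangle, stroke `#000000` → cut (S790, F594). Machine vertices: (126.6305,109.9461) → (133.6972,109.9461) → (133.6972,97.6385) → (126.6305,97.6385) → (126.6305,109.9461). Closed: final G1 returns to the first vertex.

**Shape 3** — `<path>` quadratic bezier, stroke `#ff00ff` → score (S562, F2302). Control points (SVG): P0=(106.2705,36.2182), P1=(106.0548,40.6817), P2=(71.3511,86.9488); sampled at t=k/5. Machine vertices: (106.2705,82.0273) → (104.8047,78.5698) → (100.5799,71.7679) → (93.5960,61.6218) → (83.8531,48.1314) → (71.3511,31.2967). Open path.

G21
G90
G0 X134.6429 Y87.8663
M3 S790
G1 X110.8716 Y72.7760 F594
G1 X87.1667 Y62.0060
G1 X63.5284 Y55.5564
G1 X39.9565 Y53.4270
G1 X16.4511 Y55.6180
M5
G0 X126.6305 Y109.9461
M3 S790
G1 X133.6972 Y109.9461 F594
G1 X133.6972 Y97.6385
G1 X126.6305 Y97.6385
G1 X126.6305 Y109.9461
M5
G0 X106.2705 Y82.0273
M3 S562
G1 X104.8047 Y78.5698 F2302
G1 X100.5799 Y71.7679
G1 X93.5960 Y61.6218
G1 X83.8531 Y48.1314
G1 X71.3511 Y31.2967
M5
G0 X0.0000 Y0.0000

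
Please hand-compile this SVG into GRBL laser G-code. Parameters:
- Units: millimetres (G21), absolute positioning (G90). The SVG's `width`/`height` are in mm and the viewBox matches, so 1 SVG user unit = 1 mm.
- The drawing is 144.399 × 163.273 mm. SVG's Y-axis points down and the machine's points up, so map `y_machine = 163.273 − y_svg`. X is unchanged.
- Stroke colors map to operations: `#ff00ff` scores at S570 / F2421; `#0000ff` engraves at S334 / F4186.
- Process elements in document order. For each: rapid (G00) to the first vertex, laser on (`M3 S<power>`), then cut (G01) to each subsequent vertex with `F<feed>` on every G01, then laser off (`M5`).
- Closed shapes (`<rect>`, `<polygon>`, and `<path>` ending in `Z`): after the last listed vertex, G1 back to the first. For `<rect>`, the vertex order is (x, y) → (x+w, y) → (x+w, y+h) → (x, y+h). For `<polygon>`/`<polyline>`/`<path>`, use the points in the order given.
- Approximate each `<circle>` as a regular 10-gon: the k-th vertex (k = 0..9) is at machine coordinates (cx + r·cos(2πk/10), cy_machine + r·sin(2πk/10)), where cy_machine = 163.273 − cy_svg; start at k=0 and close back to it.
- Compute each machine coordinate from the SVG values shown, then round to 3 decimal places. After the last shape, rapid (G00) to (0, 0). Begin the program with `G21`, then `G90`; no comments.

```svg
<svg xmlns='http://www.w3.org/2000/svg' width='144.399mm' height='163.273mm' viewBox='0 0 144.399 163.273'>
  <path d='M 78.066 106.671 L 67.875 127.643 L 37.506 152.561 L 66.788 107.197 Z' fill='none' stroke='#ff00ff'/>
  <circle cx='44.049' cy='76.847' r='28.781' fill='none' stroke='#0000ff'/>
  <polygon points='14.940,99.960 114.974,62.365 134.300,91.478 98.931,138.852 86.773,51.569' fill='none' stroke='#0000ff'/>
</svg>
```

G21
G90
G00 X78.066 Y56.602
M3 S570
G01 X67.875 Y35.630 F2421
G01 X37.506 Y10.712 F2421
G01 X66.788 Y56.076 F2421
G01 X78.066 Y56.602 F2421
M5
G00 X72.830 Y86.426
M3 S334
G01 X67.333 Y103.343 F4186
G01 X52.943 Y113.798 F4186
G01 X35.155 Y113.798 F4186
G01 X20.765 Y103.343 F4186
G01 X15.268 Y86.426 F4186
G01 X20.765 Y69.509 F4186
G01 X35.155 Y59.054 F4186
G01 X52.943 Y59.054 F4186
G01 X67.333 Y69.509 F4186
G01 X72.830 Y86.426 F4186
M5
G00 X14.940 Y63.313
M3 S334
G01 X114.974 Y100.908 F4186
G01 X134.300 Y71.795 F4186
G01 X98.931 Y24.421 F4186
G01 X86.773 Y111.704 F4186
G01 X14.940 Y63.313 F4186
M5
G00 X0.000 Y0.000

Since the viewBox matches the mm dimensions, user units are millimetres directly. The only transform is the Y-flip y_m = 163.273 − y_svg.

Shape 1 is a closed polygon drawn with `<path>`. Its stroke #ff00ff means score at S570, F2421. After flipping Y the toolpath is (78.066,56.602) → (67.875,35.630) → (37.506,10.712) → (66.788,56.076) → (78.066,56.602), returning to the start.

Shape 2 is a circle drawn with `<circle>`. Its stroke #0000ff means engrave at S334, F4186. After flipping Y the toolpath is (72.830,86.426) → (67.333,103.343) → (52.943,113.798) → (35.155,113.798) → (20.765,103.343) → (15.268,86.426) → (20.765,69.509) → (35.155,59.054) → (52.943,59.054) → (67.333,69.509) → (72.830,86.426), returning to the start.

Shape 3 is a closed polygon drawn with `<polygon>`. Its stroke #0000ff means engrave at S334, F4186. After flipping Y the toolpath is (14.940,63.313) → (114.974,100.908) → (134.300,71.795) → (98.931,24.421) → (86.773,111.704) → (14.940,63.313), returning to the start.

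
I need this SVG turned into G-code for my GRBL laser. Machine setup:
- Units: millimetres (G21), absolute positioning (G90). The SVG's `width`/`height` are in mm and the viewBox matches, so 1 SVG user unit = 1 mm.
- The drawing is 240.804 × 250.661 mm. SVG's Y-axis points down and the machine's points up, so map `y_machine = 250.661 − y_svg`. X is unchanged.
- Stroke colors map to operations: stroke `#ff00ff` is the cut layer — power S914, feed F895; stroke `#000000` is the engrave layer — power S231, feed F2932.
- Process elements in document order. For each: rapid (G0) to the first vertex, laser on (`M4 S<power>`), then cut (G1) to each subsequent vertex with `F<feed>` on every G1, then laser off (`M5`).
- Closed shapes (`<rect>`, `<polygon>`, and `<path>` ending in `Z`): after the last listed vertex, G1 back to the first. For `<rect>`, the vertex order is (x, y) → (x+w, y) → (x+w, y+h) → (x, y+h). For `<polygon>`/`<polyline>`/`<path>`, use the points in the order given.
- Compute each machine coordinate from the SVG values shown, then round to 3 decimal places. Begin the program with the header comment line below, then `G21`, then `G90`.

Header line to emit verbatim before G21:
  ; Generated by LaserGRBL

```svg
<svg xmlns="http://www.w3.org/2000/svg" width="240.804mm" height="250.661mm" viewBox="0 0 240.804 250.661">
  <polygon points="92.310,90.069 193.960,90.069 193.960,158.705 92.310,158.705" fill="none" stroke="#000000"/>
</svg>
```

Since the viewBox matches the mm dimensions, user units are millimetres directly. The only transform is the Y-flip y_m = 250.661 − y_svg.

Shape 1 is a rectangle drawn with `<polygon>`. Its stroke #000000 means engrave at S231, F2932. After flipping Y the toolpath is (92.310,160.592) → (193.960,160.592) → (193.960,91.956) → (92.310,91.956) → (92.310,160.592), returning to the start.

; Generated by LaserGRBL
G21
G90
G0 X92.310 Y160.592
M4 S231
G1 X193.960 Y160.592 F2932
G1 X193.960 Y91.956 F2932
G1 X92.310 Y91.956 F2932
G1 X92.310 Y160.592 F2932
M5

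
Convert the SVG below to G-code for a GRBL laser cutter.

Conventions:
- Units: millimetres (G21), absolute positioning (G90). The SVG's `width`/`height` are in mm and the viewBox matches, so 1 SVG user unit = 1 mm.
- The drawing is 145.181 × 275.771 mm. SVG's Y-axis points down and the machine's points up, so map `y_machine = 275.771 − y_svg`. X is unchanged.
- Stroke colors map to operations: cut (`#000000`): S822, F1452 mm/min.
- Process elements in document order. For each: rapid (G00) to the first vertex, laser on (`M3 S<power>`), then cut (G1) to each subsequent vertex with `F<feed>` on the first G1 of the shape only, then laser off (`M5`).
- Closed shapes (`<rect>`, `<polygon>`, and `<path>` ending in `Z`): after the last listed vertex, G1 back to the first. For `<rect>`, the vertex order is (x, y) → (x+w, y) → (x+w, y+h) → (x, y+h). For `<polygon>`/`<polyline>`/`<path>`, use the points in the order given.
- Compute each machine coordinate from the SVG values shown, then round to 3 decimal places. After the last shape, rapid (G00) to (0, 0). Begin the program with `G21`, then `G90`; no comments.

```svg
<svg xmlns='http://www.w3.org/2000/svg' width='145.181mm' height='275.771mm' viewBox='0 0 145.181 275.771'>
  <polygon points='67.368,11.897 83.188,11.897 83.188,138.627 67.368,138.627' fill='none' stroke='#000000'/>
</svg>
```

1 u = 1 mm; y_m = 275.771 − y.

[1] `<polygon>` rectangle, #000000→cut S822 F1452: (67.368,263.874) → (83.188,263.874) → (83.188,137.144) → (67.368,137.144) → (67.368,263.874) (closed)

G21
G90
G00 X67.368 Y263.874
M3 S822
G1 X83.188 Y263.874 F1452
G1 X83.188 Y137.144
G1 X67.368 Y137.144
G1 X67.368 Y263.874
M5
G00 X0.000 Y0.000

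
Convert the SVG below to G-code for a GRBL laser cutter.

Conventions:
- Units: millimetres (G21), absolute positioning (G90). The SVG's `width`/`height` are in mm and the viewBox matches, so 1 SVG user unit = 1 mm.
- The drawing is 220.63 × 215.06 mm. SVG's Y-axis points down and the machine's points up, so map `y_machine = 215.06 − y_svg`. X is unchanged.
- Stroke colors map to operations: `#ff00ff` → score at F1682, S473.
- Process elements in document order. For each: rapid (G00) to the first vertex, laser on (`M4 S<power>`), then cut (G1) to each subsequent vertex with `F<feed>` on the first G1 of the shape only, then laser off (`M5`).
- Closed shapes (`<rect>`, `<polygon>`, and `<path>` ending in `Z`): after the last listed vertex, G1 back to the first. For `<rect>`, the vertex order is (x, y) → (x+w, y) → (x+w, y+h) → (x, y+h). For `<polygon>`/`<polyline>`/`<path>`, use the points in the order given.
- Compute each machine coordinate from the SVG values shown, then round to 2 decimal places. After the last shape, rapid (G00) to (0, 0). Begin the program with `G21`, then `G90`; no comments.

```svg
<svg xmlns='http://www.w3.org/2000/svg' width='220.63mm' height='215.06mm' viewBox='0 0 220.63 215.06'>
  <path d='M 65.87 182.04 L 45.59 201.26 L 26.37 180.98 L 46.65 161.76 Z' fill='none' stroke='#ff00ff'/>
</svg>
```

viewBox `0 0 220.63 215.06` with mm width/height → 1 unit = 1 mm. Flip: y_m = 215.06 − y_svg.

**Shape 1** — `<path>` regular polygon, stroke `#ff00ff` → score (S473, F1682). Machine vertices: (65.87,33.02) → (45.59,13.80) → (26.37,34.08) → (46.65,53.30) → (65.87,33.02). Closed: final G1 returns to the first vertex.

G21
G90
G00 X65.87 Y33.02
M4 S473
G1 X45.59 Y13.80 F1682
G1 X26.37 Y34.08
G1 X46.65 Y53.30
G1 X65.87 Y33.02
M5
G00 X0.00 Y0.00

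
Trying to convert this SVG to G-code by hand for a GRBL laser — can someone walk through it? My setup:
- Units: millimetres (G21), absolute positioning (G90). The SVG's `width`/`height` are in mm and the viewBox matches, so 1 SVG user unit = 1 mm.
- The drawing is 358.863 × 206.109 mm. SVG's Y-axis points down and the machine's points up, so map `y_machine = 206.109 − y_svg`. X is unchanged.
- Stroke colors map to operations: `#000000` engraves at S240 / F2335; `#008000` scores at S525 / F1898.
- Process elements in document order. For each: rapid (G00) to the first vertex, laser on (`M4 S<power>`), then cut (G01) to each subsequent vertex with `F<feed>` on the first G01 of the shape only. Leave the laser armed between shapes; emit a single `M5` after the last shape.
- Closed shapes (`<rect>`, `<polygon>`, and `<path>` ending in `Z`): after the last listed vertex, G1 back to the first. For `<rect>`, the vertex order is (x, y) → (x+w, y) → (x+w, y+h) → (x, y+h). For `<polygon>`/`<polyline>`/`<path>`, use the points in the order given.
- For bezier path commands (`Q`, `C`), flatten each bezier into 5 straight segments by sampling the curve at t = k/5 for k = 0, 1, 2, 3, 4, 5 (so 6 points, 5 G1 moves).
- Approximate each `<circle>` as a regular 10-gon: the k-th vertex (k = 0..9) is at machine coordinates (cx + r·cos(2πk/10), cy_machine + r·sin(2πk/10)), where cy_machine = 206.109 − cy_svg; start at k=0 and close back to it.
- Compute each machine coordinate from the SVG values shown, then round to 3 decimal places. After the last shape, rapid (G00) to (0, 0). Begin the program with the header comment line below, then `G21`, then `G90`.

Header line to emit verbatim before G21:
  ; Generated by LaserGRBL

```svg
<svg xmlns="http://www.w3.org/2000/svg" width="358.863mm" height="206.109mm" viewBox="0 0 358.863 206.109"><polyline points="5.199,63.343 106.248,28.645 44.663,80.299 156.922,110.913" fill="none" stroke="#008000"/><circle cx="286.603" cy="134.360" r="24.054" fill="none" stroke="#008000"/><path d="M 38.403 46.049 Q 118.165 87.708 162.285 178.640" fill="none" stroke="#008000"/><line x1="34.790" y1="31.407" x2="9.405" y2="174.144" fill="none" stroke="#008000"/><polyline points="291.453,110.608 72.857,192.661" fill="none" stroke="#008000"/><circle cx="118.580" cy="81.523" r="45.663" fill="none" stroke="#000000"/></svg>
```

viewBox `0 0 358.863 206.109` with mm width/height → 1 unit = 1 mm. Flip: y_m = 206.109 − y_svg.

**Shape 1** — `<polyline>` open polyline, stroke `#008000` → score (S525, F1898). Machine vertices: (5.199,142.766) → (106.248,177.464) → (44.663,125.810) → (156.922,95.196). Open path.

**Shape 2** — `<circle>` circle, stroke `#008000` → score (S525, F1898). Machine vertices: (310.657,71.749) → (306.063,85.888) → (294.036,94.626) → (279.170,94.626) → (267.143,85.888) → (262.549,71.749) → (267.143,57.610) → (279.170,48.872) → (294.036,48.872) → (306.063,57.610) → (310.657,71.749). Closed: final G1 returns to the first vertex.

**Shape 3** — `<path>` quadratic bezier, stroke `#008000` → score (S525, F1898). Control points (SVG): P0=(38.403,46.049), P1=(118.165,87.708), P2=(162.285,178.640); sampled at t=k/5. Machine vertices: (38.403,160.060) → (68.882,141.425) → (96.510,118.849) → (121.286,92.331) → (143.211,61.871) → (162.285,27.469). Open path.

**Shape 4** — `<line>` line segment, stroke `#008000` → score (S525, F1898). Machine vertices: (34.790,174.702) → (9.405,31.965). Open path.

**Shape 5** — `<polyline>` line segment, stroke `#008000` → score (S525, F1898). Machine vertices: (291.453,95.501) → (72.857,13.448). Open path.

**Shape 6** — `<circle>` circle, stroke `#000000` → engrave (S240, F2335). Machine vertices: (164.243,124.586) → (155.522,151.426) → (132.691,168.014) → (104.469,168.014) → (81.638,151.426) → (72.917,124.586) → (81.638,97.746) → (104.469,81.158) → (132.691,81.158) → (155.522,97.746) → (164.243,124.586). Closed: final G1 returns to the first vertex.

; Generated by LaserGRBL
G21
G90
G00 X5.199 Y142.766
M4 S525
G01 X106.248 Y177.464 F1898
G01 X44.663 Y125.810
G01 X156.922 Y95.196
G00 X310.657 Y71.749
M4 S525
G01 X306.063 Y85.888 F1898
G01 X294.036 Y94.626
G01 X279.170 Y94.626
G01 X267.143 Y85.888
G01 X262.549 Y71.749
G01 X267.143 Y57.610
G01 X279.170 Y48.872
G01 X294.036 Y48.872
G01 X306.063 Y57.610
G01 X310.657 Y71.749
G00 X38.403 Y160.060
M4 S525
G01 X68.882 Y141.425 F1898
G01 X96.510 Y118.849
G01 X121.286 Y92.331
G01 X143.211 Y61.871
G01 X162.285 Y27.469
G00 X34.790 Y174.702
M4 S525
G01 X9.405 Y31.965 F1898
G00 X291.453 Y95.501
M4 S525
G01 X72.857 Y13.448 F1898
G00 X164.243 Y124.586
M4 S240
G01 X155.522 Y151.426 F2335
G01 X132.691 Y168.014
G01 X104.469 Y168.014
G01 X81.638 Y151.426
G01 X72.917 Y124.586
G01 X81.638 Y97.746
G01 X104.469 Y81.158
G01 X132.691 Y81.158
G01 X155.522 Y97.746
G01 X164.243 Y124.586
M5
G00 X0.000 Y0.000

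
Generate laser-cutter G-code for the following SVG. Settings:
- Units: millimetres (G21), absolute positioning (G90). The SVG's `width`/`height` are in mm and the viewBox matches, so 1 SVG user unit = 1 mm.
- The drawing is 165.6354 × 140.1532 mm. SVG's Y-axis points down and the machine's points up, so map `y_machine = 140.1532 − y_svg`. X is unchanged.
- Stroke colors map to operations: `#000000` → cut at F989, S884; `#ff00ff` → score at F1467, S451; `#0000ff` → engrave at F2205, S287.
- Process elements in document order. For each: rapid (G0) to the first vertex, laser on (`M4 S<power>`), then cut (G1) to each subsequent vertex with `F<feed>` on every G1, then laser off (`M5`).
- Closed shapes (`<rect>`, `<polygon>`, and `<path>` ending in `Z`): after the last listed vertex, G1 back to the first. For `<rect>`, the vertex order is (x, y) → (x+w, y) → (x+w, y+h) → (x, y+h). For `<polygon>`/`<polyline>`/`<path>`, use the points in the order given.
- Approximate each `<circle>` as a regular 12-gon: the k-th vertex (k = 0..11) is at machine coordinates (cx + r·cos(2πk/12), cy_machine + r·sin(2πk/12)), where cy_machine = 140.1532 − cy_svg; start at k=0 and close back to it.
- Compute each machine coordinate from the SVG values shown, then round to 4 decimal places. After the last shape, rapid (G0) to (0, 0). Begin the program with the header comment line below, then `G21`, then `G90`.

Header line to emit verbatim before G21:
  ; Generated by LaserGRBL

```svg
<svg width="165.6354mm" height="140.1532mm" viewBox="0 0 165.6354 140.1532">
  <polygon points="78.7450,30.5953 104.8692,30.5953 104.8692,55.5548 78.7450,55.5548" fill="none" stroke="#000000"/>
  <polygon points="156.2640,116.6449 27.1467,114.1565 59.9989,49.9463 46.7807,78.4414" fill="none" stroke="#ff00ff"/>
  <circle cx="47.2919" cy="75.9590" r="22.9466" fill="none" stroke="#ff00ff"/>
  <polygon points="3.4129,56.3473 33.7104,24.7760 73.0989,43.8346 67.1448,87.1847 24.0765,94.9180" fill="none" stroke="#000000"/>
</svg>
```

1 u = 1 mm; y_m = 140.1532 − y.

[1] `<polygon>` rectangle, #000000→cut S884 F989: (78.7450,109.5579) → (104.8692,109.5579) → (104.8692,84.5984) → (78.7450,84.5984) → (78.7450,109.5579) (closed)

[2] `<polygon>` closed polygon, #ff00ff→score S451 F1467: (156.2640,23.5083) → (27.1467,25.9967) → (59.9989,90.2069) → (46.7807,61.7118) → (156.2640,23.5083) (closed)

[3] `<circle>` circle, #ff00ff→score S451 F1467: (70.2385,64.1942) → (67.1642,75.6675) → (58.7652,84.0665) → (47.2919,87.1408) → (35.8186,84.0665) → (27.4196,75.6675) → (24.3453,64.1942) → (27.4196,52.7209) → (35.8186,44.3219) → (47.2919,41.2476) → (58.7652,44.3219) → (67.1642,52.7209) → (70.2385,64.1942) (closed)

[4] `<polygon>` regular polygon, #000000→cut S884 F989: (3.4129,83.8059) → (33.7104,115.3772) → (73.0989,96.3186) → (67.1448,52.9685) → (24.0765,45.2352) → (3.4129,83.8059) (closed)

; Generated by LaserGRBL
G21
G90
G0 X78.7450 Y109.5579
M4 S884
G1 X104.8692 Y109.5579 F989
G1 X104.8692 Y84.5984 F989
G1 X78.7450 Y84.5984 F989
G1 X78.7450 Y109.5579 F989
M5
G0 X156.2640 Y23.5083
M4 S451
G1 X27.1467 Y25.9967 F1467
G1 X59.9989 Y90.2069 F1467
G1 X46.7807 Y61.7118 F1467
G1 X156.2640 Y23.5083 F1467
M5
G0 X70.2385 Y64.1942
M4 S451
G1 X67.1642 Y75.6675 F1467
G1 X58.7652 Y84.0665 F1467
G1 X47.2919 Y87.1408 F1467
G1 X35.8186 Y84.0665 F1467
G1 X27.4196 Y75.6675 F1467
G1 X24.3453 Y64.1942 F1467
G1 X27.4196 Y52.7209 F1467
G1 X35.8186 Y44.3219 F1467
G1 X47.2919 Y41.2476 F1467
G1 X58.7652 Y44.3219 F1467
G1 X67.1642 Y52.7209 F1467
G1 X70.2385 Y64.1942 F1467
M5
G0 X3.4129 Y83.8059
M4 S884
G1 X33.7104 Y115.3772 F989
G1 X73.0989 Y96.3186 F989
G1 X67.1448 Y52.9685 F989
G1 X24.0765 Y45.2352 F989
G1 X3.4129 Y83.8059 F989
M5
G0 X0.0000 Y0.0000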